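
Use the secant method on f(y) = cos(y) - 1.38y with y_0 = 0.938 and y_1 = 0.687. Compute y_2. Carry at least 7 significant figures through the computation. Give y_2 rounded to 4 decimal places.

f(y_0) = -0.703038, f(y_1) = -0.174908
y_2 = 0.687000 - (-0.174908)·(0.687000 - 0.938000)/(-0.174908 - (-0.703038)) = 0.603873; f(y_2) = -0.010202

0.6039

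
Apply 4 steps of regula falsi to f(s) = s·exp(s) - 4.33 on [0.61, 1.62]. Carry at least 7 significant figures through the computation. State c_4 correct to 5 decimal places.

False-position update: c = (a·f(b) − b·f(a))/(f(b) − f(a)); replace the endpoint whose sign matches f(c).
f(0.610000) = -3.207337, f(1.620000) = 3.856006
step 1: c = 1.068623, f(c) = -1.218847 < 0 → new bracket [1.068623, 1.620000]
step 2: c = 1.201049, f(c) = -0.338191 < 0 → new bracket [1.201049, 1.620000]
step 3: c = 1.234830, f(c) = -0.084906 < 0 → new bracket [1.234830, 1.620000]
step 4: c = 1.243129, f(c) = -0.020766 < 0 → new bracket [1.243129, 1.620000]

1.24313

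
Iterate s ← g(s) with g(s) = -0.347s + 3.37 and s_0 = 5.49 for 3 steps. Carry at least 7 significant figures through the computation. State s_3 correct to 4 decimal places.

2.3770

s_1 = g(5.490000) = 1.464970
s_2 = g(1.464970) = 2.861655
s_3 = g(2.861655) = 2.377006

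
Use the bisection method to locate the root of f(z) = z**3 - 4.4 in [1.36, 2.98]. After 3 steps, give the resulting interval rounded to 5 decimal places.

f(1.360000) = -1.884544, f(2.980000) = 22.063592 (opposite signs)
step 1: m = 2.170000, f(m) = 5.818313 > 0 → root in [1.360000, 2.170000]
step 2: m = 1.765000, f(m) = 1.098372 > 0 → root in [1.360000, 1.765000]
step 3: m = 1.562500, f(m) = -0.585303 < 0 → root in [1.562500, 1.765000]

[1.56250, 1.76500]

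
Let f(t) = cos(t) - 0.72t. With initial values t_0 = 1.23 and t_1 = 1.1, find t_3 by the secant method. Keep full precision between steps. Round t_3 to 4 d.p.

f(t_0) = -0.551362, f(t_1) = -0.338404
t_2 = 1.100000 - (-0.338404)·(1.100000 - 1.230000)/(-0.338404 - (-0.551362)) = 0.893422; f(t_2) = -0.016515
t_3 = 0.893422 - (-0.016515)·(0.893422 - 1.100000)/(-0.016515 - (-0.338404)) = 0.882823; f(t_3) = -0.000660

0.8828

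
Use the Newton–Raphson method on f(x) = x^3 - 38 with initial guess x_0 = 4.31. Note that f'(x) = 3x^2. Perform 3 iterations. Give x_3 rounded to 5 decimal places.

3.36201

x_0 = 4.310000: f = 42.062991, f' = 55.728300 → x_1 = 4.310000 - (42.062991)/(55.728300) = 3.555213
x_1 = 3.555213: f = 6.936259, f' = 37.918620 → x_2 = 3.555213 - (6.936259)/(37.918620) = 3.372288
x_2 = 3.372288: f = 0.350767, f' = 34.116984 → x_3 = 3.372288 - (0.350767)/(34.116984) = 3.362007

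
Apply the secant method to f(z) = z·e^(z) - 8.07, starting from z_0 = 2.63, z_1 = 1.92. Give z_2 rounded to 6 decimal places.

f(z_0) = 28.418015, f(z_1) = 5.026240
z_2 = 1.920000 - (5.026240)·(1.920000 - 2.630000)/(5.026240 - (28.418015)) = 1.767441; f(z_2) = 2.279864

1.767441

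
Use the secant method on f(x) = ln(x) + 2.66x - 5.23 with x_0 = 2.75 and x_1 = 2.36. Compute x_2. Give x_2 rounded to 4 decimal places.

f(x_0) = 3.096601, f(x_1) = 1.906262
x_2 = 2.360000 - (1.906262)·(2.360000 - 2.750000)/(1.906262 - (3.096601)) = 1.735437; f(x_2) = -0.062479

1.7354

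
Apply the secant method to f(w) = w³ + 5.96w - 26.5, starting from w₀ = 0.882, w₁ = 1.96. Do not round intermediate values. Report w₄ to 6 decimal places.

2.326576

f(w_0) = -20.557151, f(w_1) = -7.288864
w_2 = 1.960000 - (-7.288864)·(1.960000 - 0.882000)/(-7.288864 - (-20.557151)) = 2.552194; f(w_2) = 5.335279
w_3 = 2.552194 - (5.335279)·(2.552194 - 1.960000)/(5.335279 - (-7.288864)) = 2.301918; f(w_3) = -0.583109
w_4 = 2.301918 - (-0.583109)·(2.301918 - 2.552194)/(-0.583109 - (5.335279)) = 2.326576; f(w_4) = -0.039949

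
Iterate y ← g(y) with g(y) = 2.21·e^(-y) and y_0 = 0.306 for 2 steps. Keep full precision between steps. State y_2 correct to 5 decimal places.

y_1 = g(0.306000) = 1.627414
y_2 = g(1.627414) = 0.434125

0.43413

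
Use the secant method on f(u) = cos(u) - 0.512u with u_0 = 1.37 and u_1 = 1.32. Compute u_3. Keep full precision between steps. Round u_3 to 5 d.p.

Secant update: u_(k+1) = u_k − f(u_k)·(u_k − u_(k-1))/(f(u_k) − f(u_(k-1))).
f(u_0) = -0.501990, f(u_1) = -0.427665
u_2 = 1.320000 - (-0.427665)·(1.320000 - 1.370000)/(-0.427665 - (-0.501990)) = 1.032304; f(u_2) = -0.015697
u_3 = 1.032304 - (-0.015697)·(1.032304 - 1.320000)/(-0.015697 - (-0.427665)) = 1.021342; f(u_3) = -0.000705

1.02134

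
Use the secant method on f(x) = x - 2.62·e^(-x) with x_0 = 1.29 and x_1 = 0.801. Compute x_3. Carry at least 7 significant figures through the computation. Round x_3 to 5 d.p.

0.98229

Secant update: x_(k+1) = x_k − f(x_k)·(x_k − x_(k-1))/(f(x_k) − f(x_(k-1))).
f(x_0) = 0.568791, f(x_1) = -0.375065
x_2 = 0.801000 - (-0.375065)·(0.801000 - 1.290000)/(-0.375065 - (0.568791)) = 0.995317; f(x_2) = 0.026948
x_3 = 0.995317 - (0.026948)·(0.995317 - 0.801000)/(0.026948 - (-0.375065)) = 0.982291; f(x_3) = 0.001226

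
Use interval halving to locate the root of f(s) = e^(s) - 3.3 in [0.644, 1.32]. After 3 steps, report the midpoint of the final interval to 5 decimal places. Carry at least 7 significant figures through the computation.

f(0.644000) = -1.395918, f(1.320000) = 0.443421 (opposite signs)
step 1: m = 0.982000, f(m) = -0.630210 < 0 → root in [0.982000, 1.320000]
step 2: m = 1.151000, f(m) = -0.138647 < 0 → root in [1.151000, 1.320000]
step 3: m = 1.235500, f(m) = 0.140098 > 0 → root in [1.151000, 1.235500]
Midpoint of [1.151000, 1.235500] = 1.193250

1.19325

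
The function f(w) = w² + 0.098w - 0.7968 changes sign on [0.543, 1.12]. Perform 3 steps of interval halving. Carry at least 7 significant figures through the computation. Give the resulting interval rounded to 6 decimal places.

[0.831500, 0.903625]

f(0.543000) = -0.448737, f(1.120000) = 0.567360 (opposite signs)
step 1: m = 0.831500, f(m) = -0.023921 < 0 → root in [0.831500, 1.120000]
step 2: m = 0.975750, f(m) = 0.250912 > 0 → root in [0.831500, 0.975750]
step 3: m = 0.903625, f(m) = 0.108293 > 0 → root in [0.831500, 0.903625]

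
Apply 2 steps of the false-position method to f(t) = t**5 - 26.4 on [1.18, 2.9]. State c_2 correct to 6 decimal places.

1.545963

f(1.180000) = -24.112242, f(2.900000) = 178.711490
step 1: c = 1.384478, f(c) = -21.313362 < 0 → new bracket [1.384478, 2.900000]
step 2: c = 1.545963, f(c) = -17.569305 < 0 → new bracket [1.545963, 2.900000]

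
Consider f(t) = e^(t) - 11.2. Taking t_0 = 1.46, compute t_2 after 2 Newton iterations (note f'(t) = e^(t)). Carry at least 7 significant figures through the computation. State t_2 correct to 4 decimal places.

2.5856

Newton update: t ← t − f(t)/f'(t).
t_0 = 1.460000: f = -6.894040, f' = 4.305960 → t_1 = 1.460000 - (-6.894040)/(4.305960) = 3.061046
t_1 = 3.061046: f = 10.149883, f' = 21.349883 → t_2 = 3.061046 - (10.149883)/(21.349883) = 2.585639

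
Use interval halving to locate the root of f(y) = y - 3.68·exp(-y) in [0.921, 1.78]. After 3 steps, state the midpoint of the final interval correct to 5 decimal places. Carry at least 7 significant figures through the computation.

f(0.921000) = -0.544084, f(1.780000) = 1.159412 (opposite signs)
step 1: m = 1.350500, f(m) = 0.396973 > 0 → root in [0.921000, 1.350500]
step 2: m = 1.135750, f(m) = -0.046197 < 0 → root in [1.135750, 1.350500]
step 3: m = 1.243125, f(m) = 0.181514 > 0 → root in [1.135750, 1.243125]
Midpoint of [1.135750, 1.243125] = 1.189437

1.18944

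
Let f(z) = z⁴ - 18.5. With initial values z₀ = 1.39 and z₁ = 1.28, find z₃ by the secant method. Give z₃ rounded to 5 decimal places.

f(z_0) = -14.766990, f(z_1) = -15.815645
z_2 = 1.280000 - (-15.815645)·(1.280000 - 1.390000)/(-15.815645 - (-14.766990)) = 2.939001; f(z_2) = 56.110315
z_3 = 2.939001 - (56.110315)·(2.939001 - 1.280000)/(56.110315 - (-15.815645)) = 1.644794; f(z_3) = -11.181093

1.64479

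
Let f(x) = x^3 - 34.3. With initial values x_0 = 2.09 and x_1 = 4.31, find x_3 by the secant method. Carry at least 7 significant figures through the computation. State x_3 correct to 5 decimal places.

f(x_0) = -25.170671, f(x_1) = 45.762991
x_2 = 4.310000 - (45.762991)·(4.310000 - 2.090000)/(45.762991 - (-25.170671)) = 2.877763; f(x_2) = -10.467757
x_3 = 2.877763 - (-10.467757)·(2.877763 - 4.310000)/(-10.467757 - (45.762991)) = 3.144384; f(x_3) = -3.211004

3.14438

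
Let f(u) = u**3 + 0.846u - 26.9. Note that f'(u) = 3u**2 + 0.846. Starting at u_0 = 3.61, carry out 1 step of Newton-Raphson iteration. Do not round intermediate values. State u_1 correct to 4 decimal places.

3.0292

u_0 = 3.610000: f = 23.199941, f' = 39.942300 → u_1 = 3.610000 - (23.199941)/(39.942300) = 3.029164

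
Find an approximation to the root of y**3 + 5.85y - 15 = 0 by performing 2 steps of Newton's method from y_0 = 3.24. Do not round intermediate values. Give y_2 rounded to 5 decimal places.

f'(y) = 3y**2 + 5.85
y_0 = 3.240000: f = 37.966224, f' = 37.342800 → y_1 = 3.240000 - (37.966224)/(37.342800) = 2.223305
y_1 = 2.223305: f = 8.996328, f' = 20.679260 → y_2 = 2.223305 - (8.996328)/(20.679260) = 1.788264

1.78826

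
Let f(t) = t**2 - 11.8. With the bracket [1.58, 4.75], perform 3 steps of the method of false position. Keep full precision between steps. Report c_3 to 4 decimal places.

f(1.580000) = -9.303600, f(4.750000) = 10.762500
step 1: c = 3.049763, f(c) = -2.498945 < 0 → new bracket [3.049763, 4.750000]
step 2: c = 3.370150, f(c) = -0.442086 < 0 → new bracket [3.370150, 4.750000]
step 3: c = 3.424594, f(c) = -0.072159 < 0 → new bracket [3.424594, 4.750000]

3.4246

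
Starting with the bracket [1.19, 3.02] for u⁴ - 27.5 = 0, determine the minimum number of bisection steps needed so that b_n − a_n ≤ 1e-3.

11

Initial width b − a = 3.02 − 1.19 = 1.830000.
After n steps the width is (b−a)/2^n; need (b−a)/2^n ≤ 1e-3.
So n ≥ log₂(1.830000/1e-3) = log₂(1830.0000) ≈ 10.8376.
Hence n = 11.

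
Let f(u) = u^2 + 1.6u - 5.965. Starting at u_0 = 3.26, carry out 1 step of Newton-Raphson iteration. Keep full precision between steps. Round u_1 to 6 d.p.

f'(u) = 2u + 1.6
u_0 = 3.260000: f = 9.878600, f' = 8.120000 → u_1 = 3.260000 - (9.878600)/(8.120000) = 2.043424

2.043424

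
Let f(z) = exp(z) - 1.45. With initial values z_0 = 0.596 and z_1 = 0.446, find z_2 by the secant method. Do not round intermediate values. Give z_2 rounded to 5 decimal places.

0.37951

f(z_0) = 0.364845, f(z_1) = 0.112051
z_2 = 0.446000 - (0.112051)·(0.446000 - 0.596000)/(0.112051 - (0.364845)) = 0.379512; f(z_2) = 0.011571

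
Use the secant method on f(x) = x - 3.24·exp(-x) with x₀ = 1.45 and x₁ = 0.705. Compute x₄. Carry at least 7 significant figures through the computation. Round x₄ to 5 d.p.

1.08965

f(x_0) = 0.689992, f(x_1) = -0.895912
x_2 = 0.705000 - (-0.895912)·(0.705000 - 1.450000)/(-0.895912 - (0.689992)) = 1.125867; f(x_2) = 0.074904
x_3 = 1.125867 - (0.074904)·(1.125867 - 0.705000)/(0.074904 - (-0.895912)) = 1.093394; f(x_3) = 0.007744
x_4 = 1.093394 - (0.007744)·(1.093394 - 1.125867)/(0.007744 - (0.074904)) = 1.089650; f(x_4) = -0.000073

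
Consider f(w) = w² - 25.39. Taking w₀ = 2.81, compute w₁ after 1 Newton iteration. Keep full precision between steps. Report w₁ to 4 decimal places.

5.9228

f'(w) = 2w
w_0 = 2.810000: f = -17.493900, f' = 5.620000 → w_1 = 2.810000 - (-17.493900)/(5.620000) = 5.922794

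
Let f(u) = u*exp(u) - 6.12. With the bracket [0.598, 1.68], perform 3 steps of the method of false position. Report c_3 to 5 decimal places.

1.44005

f(0.598000) = -5.032550, f(1.680000) = 2.894134
step 1: c = 1.284948, f(c) = -1.475582 < 0 → new bracket [1.284948, 1.680000]
step 2: c = 1.418351, f(c) = -0.261784 < 0 → new bracket [1.418351, 1.680000]
step 3: c = 1.440054, f(c) = -0.041638 < 0 → new bracket [1.440054, 1.680000]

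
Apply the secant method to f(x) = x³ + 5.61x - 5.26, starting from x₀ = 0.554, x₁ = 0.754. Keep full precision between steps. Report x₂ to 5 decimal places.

f(x_0) = -1.982029, f(x_1) = -0.601399
x_2 = 0.754000 - (-0.601399)·(0.754000 - 0.554000)/(-0.601399 - (-1.982029)) = 0.841120; f(x_2) = 0.053757

0.84112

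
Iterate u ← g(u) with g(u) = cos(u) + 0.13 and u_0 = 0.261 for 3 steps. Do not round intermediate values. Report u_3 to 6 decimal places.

u_1 = g(0.261000) = 1.096132
u_2 = g(1.096132) = 0.587040
u_3 = g(0.587040) = 0.962584

0.962584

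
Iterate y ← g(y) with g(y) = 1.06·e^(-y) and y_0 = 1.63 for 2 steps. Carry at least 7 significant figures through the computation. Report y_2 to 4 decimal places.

0.8612

y_1 = g(1.630000) = 0.207685
y_2 = g(0.207685) = 0.861210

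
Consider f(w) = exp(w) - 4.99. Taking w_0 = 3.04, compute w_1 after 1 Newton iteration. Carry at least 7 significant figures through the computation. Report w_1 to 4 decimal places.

2.2787

f'(w) = exp(w)
w_0 = 3.040000: f = 15.915243, f' = 20.905243 → w_1 = 3.040000 - (15.915243)/(20.905243) = 2.278696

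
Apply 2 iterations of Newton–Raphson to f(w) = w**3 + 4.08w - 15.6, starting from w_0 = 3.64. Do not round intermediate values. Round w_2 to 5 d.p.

2.06942

f'(w) = 3w**2 + 4.08
w_0 = 3.640000: f = 47.479744, f' = 43.828800 → w_1 = 3.640000 - (47.479744)/(43.828800) = 2.556700
w_1 = 2.556700: f = 11.543752, f' = 23.690143 → w_2 = 2.556700 - (11.543752)/(23.690143) = 2.069419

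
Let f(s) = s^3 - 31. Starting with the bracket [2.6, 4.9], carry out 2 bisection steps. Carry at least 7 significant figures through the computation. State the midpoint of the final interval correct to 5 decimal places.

f(2.600000) = -13.424000, f(4.900000) = 86.649000 (opposite signs)
step 1: m = 3.750000, f(m) = 21.734375 > 0 → root in [2.600000, 3.750000]
step 2: m = 3.175000, f(m) = 1.005984 > 0 → root in [2.600000, 3.175000]
Midpoint of [2.600000, 3.175000] = 2.887500

2.88750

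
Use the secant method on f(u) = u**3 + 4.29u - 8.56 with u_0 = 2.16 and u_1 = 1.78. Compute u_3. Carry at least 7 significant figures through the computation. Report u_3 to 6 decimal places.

1.396757

f(u_0) = 10.784096, f(u_1) = 4.715952
u_2 = 1.780000 - (4.715952)·(1.780000 - 2.160000)/(4.715952 - (10.784096)) = 1.484677; f(u_2) = 1.081888
u_3 = 1.484677 - (1.081888)·(1.484677 - 1.780000)/(1.081888 - (4.715952)) = 1.396757; f(u_3) = 0.157065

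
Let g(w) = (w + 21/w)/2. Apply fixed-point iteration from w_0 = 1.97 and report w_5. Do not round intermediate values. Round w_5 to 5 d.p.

4.58258

w_1 = g(1.970000) = 6.314949
w_2 = g(6.314949) = 4.820196
w_3 = g(4.820196) = 4.588433
w_4 = g(4.588433) = 4.582579
w_5 = g(4.582579) = 4.582576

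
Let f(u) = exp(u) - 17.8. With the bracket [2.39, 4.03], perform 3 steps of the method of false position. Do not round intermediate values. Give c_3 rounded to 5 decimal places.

f(2.390000) = -6.886506, f(4.030000) = 38.460911
step 1: c = 2.639052, f(c) = -3.800073 < 0 → new bracket [2.639052, 4.030000]
step 2: c = 2.764125, f(c) = -1.934848 < 0 → new bracket [2.764125, 4.030000]
step 3: c = 2.824757, f(c) = -0.943152 < 0 → new bracket [2.824757, 4.030000]

2.82476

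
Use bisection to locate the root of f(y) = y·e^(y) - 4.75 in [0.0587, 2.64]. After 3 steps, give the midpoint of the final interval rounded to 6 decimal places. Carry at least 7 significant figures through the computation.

1.188019

f(0.058700) = -4.687751, f(2.640000) = 32.244858 (opposite signs)
step 1: m = 1.349350, f(m) = 0.451635 > 0 → root in [0.058700, 1.349350]
step 2: m = 0.704025, f(m) = -3.326550 < 0 → root in [0.704025, 1.349350]
step 3: m = 1.026687, f(m) = -1.883691 < 0 → root in [1.026687, 1.349350]
Midpoint of [1.026687, 1.349350] = 1.188019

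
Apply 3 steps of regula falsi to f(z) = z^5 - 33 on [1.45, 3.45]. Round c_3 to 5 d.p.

f(1.450000) = -26.590266, f(3.450000) = 455.759797
step 1: c = 1.560253, f(c) = -23.753548 < 0 → new bracket [1.560253, 3.450000]
step 2: c = 1.653865, f(c) = -20.626281 < 0 → new bracket [1.653865, 3.450000]
step 3: c = 1.731633, f(c) = -17.430337 < 0 → new bracket [1.731633, 3.450000]

1.73163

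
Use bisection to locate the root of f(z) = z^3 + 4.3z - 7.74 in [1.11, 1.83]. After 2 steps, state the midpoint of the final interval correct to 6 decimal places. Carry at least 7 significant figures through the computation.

1.380000

f(1.110000) = -1.599369, f(1.830000) = 6.257487 (opposite signs)
step 1: m = 1.470000, f(m) = 1.757523 > 0 → root in [1.110000, 1.470000]
step 2: m = 1.290000, f(m) = -0.046311 < 0 → root in [1.290000, 1.470000]
Midpoint of [1.290000, 1.470000] = 1.380000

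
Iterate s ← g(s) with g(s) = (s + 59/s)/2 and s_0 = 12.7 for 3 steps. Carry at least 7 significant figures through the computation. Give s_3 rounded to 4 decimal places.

s_1 = g(12.700000) = 8.672835
s_2 = g(8.672835) = 7.737843
s_3 = g(7.737843) = 7.681353

7.6814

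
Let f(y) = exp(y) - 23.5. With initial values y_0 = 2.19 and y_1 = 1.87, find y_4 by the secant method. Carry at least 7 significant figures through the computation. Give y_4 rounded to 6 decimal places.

2.911911

Secant update: y_(k+1) = y_k − f(y_k)·(y_k − y_(k-1))/(f(y_k) − f(y_(k-1))).
f(y_0) = -14.564787, f(y_1) = -17.011704
y_2 = 1.870000 - (-17.011704)·(1.870000 - 2.190000)/(-17.011704 - (-14.564787)) = 4.094737; f(y_2) = 36.523526
y_3 = 4.094737 - (36.523526)·(4.094737 - 1.870000)/(36.523526 - (-17.011704)) = 2.576947; f(y_3) = -10.343094
y_4 = 2.576947 - (-10.343094)·(2.576947 - 4.094737)/(-10.343094 - (36.523526)) = 2.911911; f(y_4) = -5.108087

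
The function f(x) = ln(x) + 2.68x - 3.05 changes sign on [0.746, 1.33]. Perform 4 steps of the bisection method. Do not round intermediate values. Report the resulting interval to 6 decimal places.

[1.074500, 1.111000]

f(0.746000) = -1.343750, f(1.330000) = 0.799579 (opposite signs)
step 1: m = 1.038000, f(m) = -0.230864 < 0 → root in [1.038000, 1.330000]
step 2: m = 1.184000, f(m) = 0.292019 > 0 → root in [1.038000, 1.184000]
step 3: m = 1.111000, f(m) = 0.032741 > 0 → root in [1.038000, 1.111000]
step 4: m = 1.074500, f(m) = -0.098485 < 0 → root in [1.074500, 1.111000]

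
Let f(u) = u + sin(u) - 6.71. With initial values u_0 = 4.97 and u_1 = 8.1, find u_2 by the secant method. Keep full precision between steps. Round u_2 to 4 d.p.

6.6422

f(u_0) = -2.707001, f(u_1) = 2.359890
u_2 = 8.100000 - (2.359890)·(8.100000 - 4.970000)/(2.359890 - (-2.707001)) = 6.642212; f(u_2) = 0.283574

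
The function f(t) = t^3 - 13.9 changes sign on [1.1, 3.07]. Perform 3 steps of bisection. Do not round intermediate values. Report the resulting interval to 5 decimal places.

f(1.100000) = -12.569000, f(3.070000) = 15.034443 (opposite signs)
step 1: m = 2.085000, f(m) = -4.836036 < 0 → root in [2.085000, 3.070000]
step 2: m = 2.577500, f(m) = 3.223637 > 0 → root in [2.085000, 2.577500]
step 3: m = 2.331250, f(m) = -1.230294 < 0 → root in [2.331250, 2.577500]

[2.33125, 2.57750]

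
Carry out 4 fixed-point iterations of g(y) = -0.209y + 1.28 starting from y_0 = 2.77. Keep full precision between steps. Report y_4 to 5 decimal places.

1.06199

y_1 = g(2.770000) = 0.701070
y_2 = g(0.701070) = 1.133476
y_3 = g(1.133476) = 1.043103
y_4 = g(1.043103) = 1.061991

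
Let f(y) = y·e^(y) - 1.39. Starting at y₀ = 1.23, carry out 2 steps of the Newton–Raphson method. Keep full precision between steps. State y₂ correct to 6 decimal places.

0.714008

f'(y) = (y + 1)·e^(y)
y_0 = 1.230000: f = 2.818112, f' = 7.629342 → y_1 = 1.230000 - (2.818112)/(7.629342) = 0.860622
y_1 = 0.860622: f = 0.645053, f' = 4.399683 → y_2 = 0.860622 - (0.645053)/(4.399683) = 0.714008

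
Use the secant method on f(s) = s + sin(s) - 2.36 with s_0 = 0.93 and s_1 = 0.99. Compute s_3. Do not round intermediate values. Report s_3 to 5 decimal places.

1.37203

f(s_0) = -0.628380, f(s_1) = -0.533974
s_2 = 0.990000 - (-0.533974)·(0.990000 - 0.930000)/(-0.533974 - (-0.628380)) = 1.329369; f(s_2) = -0.059634
s_3 = 1.329369 - (-0.059634)·(1.329369 - 0.990000)/(-0.059634 - (-0.533974)) = 1.372034; f(s_3) = -0.007654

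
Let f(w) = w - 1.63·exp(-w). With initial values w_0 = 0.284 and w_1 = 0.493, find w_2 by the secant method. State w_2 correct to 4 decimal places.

Secant update: w_(k+1) = w_k − f(w_k)·(w_k − w_(k-1))/(f(w_k) − f(w_(k-1))).
f(w_0) = -0.943010, f(w_1) = -0.502590
w_2 = 0.493000 - (-0.502590)·(0.493000 - 0.284000)/(-0.502590 - (-0.943010)) = 0.731503; f(w_2) = -0.052830

0.7315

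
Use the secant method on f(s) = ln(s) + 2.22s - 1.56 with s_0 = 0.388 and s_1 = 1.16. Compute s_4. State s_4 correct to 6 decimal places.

f(s_0) = -1.645390, f(s_1) = 1.163620
s_2 = 1.160000 - (1.163620)·(1.160000 - 0.388000)/(1.163620 - (-1.645390)) = 0.840202; f(s_2) = 0.131137
s_3 = 0.840202 - (0.131137)·(0.840202 - 1.160000)/(0.131137 - (1.163620)) = 0.799585; f(s_3) = -0.008585
s_4 = 0.799585 - (-0.008585)·(0.799585 - 0.840202)/(-0.008585 - (0.131137)) = 0.802080; f(s_4) = 0.000072

0.802080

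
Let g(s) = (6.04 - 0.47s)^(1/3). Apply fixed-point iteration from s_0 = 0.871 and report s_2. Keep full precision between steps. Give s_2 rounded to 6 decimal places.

1.732906

s_1 = g(0.871000) = 1.779040
s_2 = g(1.779040) = 1.732906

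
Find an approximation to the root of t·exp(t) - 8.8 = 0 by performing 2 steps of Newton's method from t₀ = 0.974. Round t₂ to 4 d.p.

Newton update: t ← t − f(t)/f'(t).
f'(t) = (t + 1)·exp(t)
t_0 = 0.974000: f = -6.220344, f' = 5.228173 → t_1 = 0.974000 - (-6.220344)/(5.228173) = 2.163774
t_1 = 2.163774: f = 10.033322, f' = 27.537246 → t_2 = 2.163774 - (10.033322)/(27.537246) = 1.799419

1.7994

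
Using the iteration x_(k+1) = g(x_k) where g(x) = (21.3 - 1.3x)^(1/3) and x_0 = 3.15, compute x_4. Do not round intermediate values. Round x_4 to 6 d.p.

x_1 = g(3.150000) = 2.581576
x_2 = g(2.581576) = 2.618018
x_3 = g(2.618018) = 2.615712
x_4 = g(2.615712) = 2.615858

2.615858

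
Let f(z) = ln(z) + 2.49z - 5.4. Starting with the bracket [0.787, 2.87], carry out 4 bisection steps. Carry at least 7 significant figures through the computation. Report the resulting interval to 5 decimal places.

[1.82850, 1.95869]

f(0.787000) = -3.679897, f(2.870000) = 2.800612 (opposite signs)
step 1: m = 1.828500, f(m) = -0.243539 < 0 → root in [1.828500, 2.870000]
step 2: m = 2.349250, f(m) = 1.303729 > 0 → root in [1.828500, 2.349250]
step 3: m = 2.088875, f(m) = 0.537924 > 0 → root in [1.828500, 2.088875]
step 4: m = 1.958687, f(m) = 0.149406 > 0 → root in [1.828500, 1.958687]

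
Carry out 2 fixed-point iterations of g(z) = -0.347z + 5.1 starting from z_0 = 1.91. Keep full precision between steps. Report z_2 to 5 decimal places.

3.56028

z_1 = g(1.910000) = 4.437230
z_2 = g(4.437230) = 3.560281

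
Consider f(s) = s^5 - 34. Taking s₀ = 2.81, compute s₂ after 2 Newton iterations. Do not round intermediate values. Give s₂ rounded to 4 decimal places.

2.1060

f'(s) = 5s⁴
s_0 = 2.810000: f = 141.198991, f' = 311.741976 → s_1 = 2.810000 - (141.198991)/(311.741976) = 2.357065
s_1 = 2.357065: f = 38.754085, f' = 154.331975 → s_2 = 2.357065 - (38.754085)/(154.331975) = 2.105956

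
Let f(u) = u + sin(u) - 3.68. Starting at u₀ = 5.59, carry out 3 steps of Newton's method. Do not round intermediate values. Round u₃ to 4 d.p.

Newton update: u ← u − f(u)/f'(u).
f'(u) = 1 + cos(u)
u_0 = 5.590000: f = 1.271009, f' = 1.769215 → u_1 = 5.590000 - (1.271009)/(1.769215) = 4.871597
u_1 = 4.871597: f = 0.204244, f' = 1.158536 → u_2 = 4.871597 - (0.204244)/(1.158536) = 4.695302
u_2 = 4.695302: f = 0.015448, f' = 0.982914 → u_3 = 4.695302 - (0.015448)/(0.982914) = 4.679585

4.6796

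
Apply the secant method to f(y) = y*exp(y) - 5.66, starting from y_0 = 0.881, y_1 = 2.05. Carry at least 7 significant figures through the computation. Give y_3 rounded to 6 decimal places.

1.311186

Secant update: y_(k+1) = y_k − f(y_k)·(y_k − y_(k-1))/(f(y_k) − f(y_(k-1))).
f(y_0) = -3.533872, f(y_1) = 10.264197
y_2 = 2.050000 - (10.264197)·(2.050000 - 0.881000)/(10.264197 - (-3.533872)) = 1.180397; f(y_2) = -1.817023
y_3 = 1.180397 - (-1.817023)·(1.180397 - 2.050000)/(-1.817023 - (10.264197)) = 1.311186; f(y_3) = -0.794754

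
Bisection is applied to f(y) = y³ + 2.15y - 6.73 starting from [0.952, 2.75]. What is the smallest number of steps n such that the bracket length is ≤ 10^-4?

15

Initial width b − a = 2.75 − 0.952 = 1.798000.
After n steps the width is (b−a)/2^n; need (b−a)/2^n ≤ 10^-4.
So n ≥ log₂(1.798000/10^-4) = log₂(17980.0000) ≈ 14.1341.
Hence n = 15.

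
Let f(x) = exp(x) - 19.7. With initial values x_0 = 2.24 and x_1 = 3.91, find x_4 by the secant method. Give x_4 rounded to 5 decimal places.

3.00253

f(x_0) = -10.306669, f(x_1) = 30.198952
x_2 = 3.910000 - (30.198952)·(3.910000 - 2.240000)/(30.198952 - (-10.306669)) = 2.664932; f(x_2) = -5.333027
x_3 = 2.664932 - (-5.333027)·(2.664932 - 3.910000)/(-5.333027 - (30.198952)) = 2.851805; f(x_3) = -2.380978
x_4 = 2.851805 - (-2.380978)·(2.851805 - 2.664932)/(-2.380978 - (-5.333027)) = 3.002528; f(x_4) = 0.436385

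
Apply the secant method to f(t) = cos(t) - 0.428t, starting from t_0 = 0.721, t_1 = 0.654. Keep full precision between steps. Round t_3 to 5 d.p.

1.08173

f(t_0) = 0.442558, f(t_1) = 0.513745
t_2 = 0.654000 - (0.513745)·(0.654000 - 0.721000)/(0.513745 - (0.442558)) = 1.137530; f(t_2) = -0.067025
t_3 = 1.137530 - (-0.067025)·(1.137530 - 0.654000)/(-0.067025 - (0.513745)) = 1.081727; f(t_3) = 0.006825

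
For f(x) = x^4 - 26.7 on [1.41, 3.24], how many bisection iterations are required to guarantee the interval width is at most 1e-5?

Initial width b − a = 3.24 − 1.41 = 1.830000.
After n steps the width is (b−a)/2^n; need (b−a)/2^n ≤ 1e-5.
So n ≥ log₂(1.830000/1e-5) = log₂(183000.0000) ≈ 17.4815.
Hence n = 18.

18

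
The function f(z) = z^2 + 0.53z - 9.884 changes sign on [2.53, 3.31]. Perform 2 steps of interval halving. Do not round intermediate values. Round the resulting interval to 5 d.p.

f(2.530000) = -2.142200, f(3.310000) = 2.826400 (opposite signs)
step 1: m = 2.920000, f(m) = 0.190000 > 0 → root in [2.530000, 2.920000]
step 2: m = 2.725000, f(m) = -1.014125 < 0 → root in [2.725000, 2.920000]

[2.72500, 2.92000]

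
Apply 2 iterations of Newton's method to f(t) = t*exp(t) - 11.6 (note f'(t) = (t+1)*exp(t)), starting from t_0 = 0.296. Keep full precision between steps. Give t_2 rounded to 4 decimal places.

Newton update: t ← t − f(t)/f'(t).
t_0 = 0.296000: f = -11.202037, f' = 1.742433 → t_1 = 0.296000 - (-11.202037)/(1.742433) = 6.724962
t_1 = 6.724962: f = 5589.889114, f' = 6434.429061 → t_2 = 6.724962 - (5589.889114)/(6434.429061) = 5.856215

5.8562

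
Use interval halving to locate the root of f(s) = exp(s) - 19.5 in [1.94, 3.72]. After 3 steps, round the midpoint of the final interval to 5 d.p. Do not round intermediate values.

f(1.940000) = -12.541249, f(3.720000) = 21.764394 (opposite signs)
step 1: m = 2.830000, f(m) = -2.554539 < 0 → root in [2.830000, 3.720000]
step 2: m = 3.275000, f(m) = 6.943225 > 0 → root in [2.830000, 3.275000]
step 3: m = 3.052500, f(m) = 1.668199 > 0 → root in [2.830000, 3.052500]
Midpoint of [2.830000, 3.052500] = 2.941250

2.94125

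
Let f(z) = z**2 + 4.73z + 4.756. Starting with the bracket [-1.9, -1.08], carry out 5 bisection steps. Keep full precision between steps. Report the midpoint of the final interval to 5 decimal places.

-1.45156

f(-1.900000) = -0.621000, f(-1.080000) = 0.814000 (opposite signs)
step 1: m = -1.490000, f(m) = -0.071600 < 0 → root in [-1.490000, -1.080000]
step 2: m = -1.285000, f(m) = 0.329175 > 0 → root in [-1.490000, -1.285000]
step 3: m = -1.387500, f(m) = 0.118281 > 0 → root in [-1.490000, -1.387500]
step 4: m = -1.438750, f(m) = 0.020714 > 0 → root in [-1.490000, -1.438750]
step 5: m = -1.464375, f(m) = -0.026100 < 0 → root in [-1.464375, -1.438750]
Midpoint of [-1.464375, -1.438750] = -1.451563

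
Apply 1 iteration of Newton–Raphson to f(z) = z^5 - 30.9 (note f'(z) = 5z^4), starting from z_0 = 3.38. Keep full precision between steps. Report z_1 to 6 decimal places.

2.751350

Newton update: z ← z − f(z)/f'(z).
z_0 = 3.380000: f = 410.247174, f' = 652.584577 → z_1 = 3.380000 - (410.247174)/(652.584577) = 2.751350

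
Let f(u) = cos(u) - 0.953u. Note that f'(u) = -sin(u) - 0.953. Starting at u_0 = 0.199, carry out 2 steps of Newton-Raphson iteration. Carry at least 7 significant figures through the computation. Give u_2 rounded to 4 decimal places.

0.7634

u_0 = 0.199000: f = 0.790618, f' = -1.150689 → u_1 = 0.199000 - (0.790618)/(-1.150689) = 0.886082
u_1 = 0.886082: f = -0.211984, f' = -1.727600 → u_2 = 0.886082 - (-0.211984)/(-1.727600) = 0.763377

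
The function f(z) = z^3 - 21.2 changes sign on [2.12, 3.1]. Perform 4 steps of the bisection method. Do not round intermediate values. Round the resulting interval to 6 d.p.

f(2.120000) = -11.671872, f(3.100000) = 8.591000 (opposite signs)
step 1: m = 2.610000, f(m) = -3.420419 < 0 → root in [2.610000, 3.100000]
step 2: m = 2.855000, f(m) = 2.071176 > 0 → root in [2.610000, 2.855000]
step 3: m = 2.732500, f(m) = -0.797635 < 0 → root in [2.732500, 2.855000]
step 4: m = 2.793750, f(m) = 0.605328 > 0 → root in [2.732500, 2.793750]

[2.732500, 2.793750]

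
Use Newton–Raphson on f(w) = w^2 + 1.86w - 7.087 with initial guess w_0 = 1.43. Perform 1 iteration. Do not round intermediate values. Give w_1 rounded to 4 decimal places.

f'(w) = 2w + 1.86
w_0 = 1.430000: f = -2.382300, f' = 4.720000 → w_1 = 1.430000 - (-2.382300)/(4.720000) = 1.934725

1.9347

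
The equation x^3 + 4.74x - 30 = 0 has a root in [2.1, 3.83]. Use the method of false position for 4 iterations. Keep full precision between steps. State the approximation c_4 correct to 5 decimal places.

2.59907

False-position update: c = (a·f(b) − b·f(a))/(f(b) − f(a)); replace the endpoint whose sign matches f(c).
f(2.100000) = -10.785000, f(3.830000) = 44.336087
step 1: c = 2.438492, f(c) = -3.941680 < 0 → new bracket [2.438492, 3.830000]
step 2: c = 2.552103, f(c) = -1.280600 < 0 → new bracket [2.552103, 3.830000]
step 3: c = 2.587977, f(c) = -0.399679 < 0 → new bracket [2.587977, 3.830000]
step 4: c = 2.599074, f(c) = -0.123164 < 0 → new bracket [2.599074, 3.830000]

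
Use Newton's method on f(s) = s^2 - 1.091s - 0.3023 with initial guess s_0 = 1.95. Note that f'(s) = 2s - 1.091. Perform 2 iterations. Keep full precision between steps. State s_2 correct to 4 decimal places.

1.3309

s_0 = 1.950000: f = 1.372750, f' = 2.809000 → s_1 = 1.950000 - (1.372750)/(2.809000) = 1.461303
s_1 = 1.461303: f = 0.238825, f' = 1.831606 → s_2 = 1.461303 - (0.238825)/(1.831606) = 1.330912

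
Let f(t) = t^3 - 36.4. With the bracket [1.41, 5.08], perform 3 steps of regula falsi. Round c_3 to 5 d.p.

False-position update: c = (a·f(b) − b·f(a))/(f(b) − f(a)); replace the endpoint whose sign matches f(c).
f(1.410000) = -33.596779, f(5.080000) = 94.696512
step 1: c = 2.371080, f(c) = -23.069732 < 0 → new bracket [2.371080, 5.080000]
step 2: c = 2.901742, f(c) = -11.967016 < 0 → new bracket [2.901742, 5.080000]
step 3: c = 3.146130, f(c) = -5.259187 < 0 → new bracket [3.146130, 5.080000]

3.14613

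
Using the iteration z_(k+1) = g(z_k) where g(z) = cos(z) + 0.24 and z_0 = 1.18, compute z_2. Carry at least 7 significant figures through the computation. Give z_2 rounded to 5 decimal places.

z_1 = g(1.180000) = 0.620925
z_2 = g(0.620925) = 1.053341

1.05334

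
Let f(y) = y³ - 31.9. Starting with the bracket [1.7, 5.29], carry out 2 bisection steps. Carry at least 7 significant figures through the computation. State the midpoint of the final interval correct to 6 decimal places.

f(1.700000) = -26.987000, f(5.290000) = 116.135889 (opposite signs)
step 1: m = 3.495000, f(m) = 10.791512 > 0 → root in [1.700000, 3.495000]
step 2: m = 2.597500, f(m) = -14.374651 < 0 → root in [2.597500, 3.495000]
Midpoint of [2.597500, 3.495000] = 3.046250

3.046250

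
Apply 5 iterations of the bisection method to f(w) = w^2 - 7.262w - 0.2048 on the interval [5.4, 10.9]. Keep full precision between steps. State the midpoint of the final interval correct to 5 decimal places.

f(5.400000) = -10.259600, f(10.900000) = 39.449400 (opposite signs)
step 1: m = 8.150000, f(m) = 7.032400 > 0 → root in [5.400000, 8.150000]
step 2: m = 6.775000, f(m) = -3.504225 < 0 → root in [6.775000, 8.150000]
step 3: m = 7.462500, f(m) = 1.291431 > 0 → root in [6.775000, 7.462500]
step 4: m = 7.118750, f(m) = -1.224561 < 0 → root in [7.118750, 7.462500]
step 5: m = 7.290625, f(m) = 0.003894 > 0 → root in [7.118750, 7.290625]
Midpoint of [7.118750, 7.290625] = 7.204688

7.20469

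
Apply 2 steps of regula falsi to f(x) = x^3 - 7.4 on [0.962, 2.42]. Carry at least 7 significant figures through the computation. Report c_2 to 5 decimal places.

1.88777

False-position update: c = (a·f(b) − b·f(a))/(f(b) − f(a)); replace the endpoint whose sign matches f(c).
f(0.962000) = -6.509723, f(2.420000) = 6.772488
step 1: c = 1.676578, f(c) = -2.687284 < 0 → new bracket [1.676578, 2.420000]
step 2: c = 1.887766, f(c) = -0.672648 < 0 → new bracket [1.887766, 2.420000]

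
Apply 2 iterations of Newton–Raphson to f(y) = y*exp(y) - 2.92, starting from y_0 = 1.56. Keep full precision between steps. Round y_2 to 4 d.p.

Newton update: y ← y − f(y)/f'(y).
f'(y) = (y+1)*exp(y)
y_0 = 1.560000: f = 4.503761, f' = 12.182582 → y_1 = 1.560000 - (4.503761)/(12.182582) = 1.190311
y_1 = 1.190311: f = 0.993869, f' = 7.201974 → y_2 = 1.190311 - (0.993869)/(7.201974) = 1.052312

1.0523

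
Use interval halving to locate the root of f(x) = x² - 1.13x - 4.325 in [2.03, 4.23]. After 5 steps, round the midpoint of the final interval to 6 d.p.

2.751875

f(2.030000) = -2.498000, f(4.230000) = 8.788000 (opposite signs)
step 1: m = 3.130000, f(m) = 1.935000 > 0 → root in [2.030000, 3.130000]
step 2: m = 2.580000, f(m) = -0.584000 < 0 → root in [2.580000, 3.130000]
step 3: m = 2.855000, f(m) = 0.599875 > 0 → root in [2.580000, 2.855000]
step 4: m = 2.717500, f(m) = -0.010969 < 0 → root in [2.717500, 2.855000]
step 5: m = 2.786250, f(m) = 0.289727 > 0 → root in [2.717500, 2.786250]
Midpoint of [2.717500, 2.786250] = 2.751875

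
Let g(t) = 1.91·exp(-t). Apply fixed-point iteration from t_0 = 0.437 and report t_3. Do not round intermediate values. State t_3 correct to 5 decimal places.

1.09521

t_1 = g(0.437000) = 1.233805
t_2 = g(1.233805) = 0.556158
t_3 = g(0.556158) = 1.095209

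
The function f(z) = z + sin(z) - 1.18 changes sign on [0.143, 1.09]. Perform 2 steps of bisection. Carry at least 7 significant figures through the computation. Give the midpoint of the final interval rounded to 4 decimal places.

f(0.143000) = -0.894487, f(1.090000) = 0.796627 (opposite signs)
step 1: m = 0.616500, f(m) = 0.014683 > 0 → root in [0.143000, 0.616500]
step 2: m = 0.379750, f(m) = -0.429562 < 0 → root in [0.379750, 0.616500]
Midpoint of [0.379750, 0.616500] = 0.498125

0.4981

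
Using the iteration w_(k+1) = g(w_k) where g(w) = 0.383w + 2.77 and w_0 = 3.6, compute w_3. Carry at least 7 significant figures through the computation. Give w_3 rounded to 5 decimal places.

4.43949

w_1 = g(3.600000) = 4.148800
w_2 = g(4.148800) = 4.358990
w_3 = g(4.358990) = 4.439493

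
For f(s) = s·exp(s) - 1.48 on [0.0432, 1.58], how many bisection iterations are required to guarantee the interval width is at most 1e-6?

Initial width b − a = 1.58 − 0.0432 = 1.536800.
After n steps the width is (b−a)/2^n; need (b−a)/2^n ≤ 1e-6.
So n ≥ log₂(1.536800/1e-6) = log₂(1536800.0000) ≈ 20.5515.
Hence n = 21.

21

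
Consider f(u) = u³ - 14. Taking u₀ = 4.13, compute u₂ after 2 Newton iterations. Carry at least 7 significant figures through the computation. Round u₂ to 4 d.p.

2.5273

f'(u) = 3u²
u_0 = 4.130000: f = 56.444997, f' = 51.170700 → u_1 = 4.130000 - (56.444997)/(51.170700) = 3.026927
u_1 = 3.026927: f = 13.733585, f' = 27.486868 → u_2 = 3.026927 - (13.733585)/(27.486868) = 2.527286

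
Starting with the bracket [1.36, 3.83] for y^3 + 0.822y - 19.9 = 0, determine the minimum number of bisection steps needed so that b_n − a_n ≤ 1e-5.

18

Initial width b − a = 3.83 − 1.36 = 2.470000.
After n steps the width is (b−a)/2^n; need (b−a)/2^n ≤ 1e-5.
So n ≥ log₂(2.470000/1e-5) = log₂(247000.0000) ≈ 17.9142.
Hence n = 18.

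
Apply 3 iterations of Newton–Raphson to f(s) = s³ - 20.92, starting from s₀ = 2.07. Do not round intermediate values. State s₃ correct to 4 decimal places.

Newton update: s ← s − f(s)/f'(s).
f'(s) = 3s²
s_0 = 2.070000: f = -12.050257, f' = 12.854700 → s_1 = 2.070000 - (-12.050257)/(12.854700) = 3.007420
s_1 = 3.007420: f = 6.280845, f' = 27.133731 → s_2 = 3.007420 - (6.280845)/(27.133731) = 2.775943
s_2 = 2.775943: f = 0.471026, f' = 23.117578 → s_3 = 2.775943 - (0.471026)/(23.117578) = 2.755568

2.7556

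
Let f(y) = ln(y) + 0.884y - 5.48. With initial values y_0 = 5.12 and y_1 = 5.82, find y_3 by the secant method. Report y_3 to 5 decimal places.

f(y_0) = 0.679234, f(y_1) = 1.426180
y_2 = 5.820000 - (1.426180)·(5.820000 - 5.120000)/(1.426180 - (0.679234)) = 4.483456; f(y_2) = -0.016231
y_3 = 4.483456 - (-0.016231)·(4.483456 - 5.820000)/(-0.016231 - (1.426180)) = 4.498495; f(y_3) = 0.000413

4.49850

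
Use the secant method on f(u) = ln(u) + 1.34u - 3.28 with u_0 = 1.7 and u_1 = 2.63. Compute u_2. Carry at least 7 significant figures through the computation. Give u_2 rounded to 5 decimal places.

Secant update: u_(k+1) = u_k − f(u_k)·(u_k − u_(k-1))/(f(u_k) − f(u_(k-1))).
f(u_0) = -0.471372, f(u_1) = 1.211184
u_2 = 2.630000 - (1.211184)·(2.630000 - 1.700000)/(1.211184 - (-0.471372)) = 1.960542; f(u_2) = 0.020347

1.96054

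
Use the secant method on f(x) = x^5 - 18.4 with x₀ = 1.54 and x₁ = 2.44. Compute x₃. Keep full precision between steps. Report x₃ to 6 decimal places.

f(x_0) = -9.738291, f(x_1) = 68.086661
x_2 = 2.440000 - (68.086661)·(2.440000 - 1.540000)/(68.086661 - (-9.738291)) = 1.652618; f(x_2) = -6.072872
x_3 = 1.652618 - (-6.072872)·(1.652618 - 2.440000)/(-6.072872 - (68.086661)) = 1.717096; f(x_3) = -3.472996

1.717096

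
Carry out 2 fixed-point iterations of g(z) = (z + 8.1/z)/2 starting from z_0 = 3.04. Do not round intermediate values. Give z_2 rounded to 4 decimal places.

2.8461

z_1 = g(3.040000) = 2.852237
z_2 = g(2.852237) = 2.846057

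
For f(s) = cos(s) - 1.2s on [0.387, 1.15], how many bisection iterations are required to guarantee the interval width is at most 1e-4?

Initial width b − a = 1.15 − 0.387 = 0.763000.
After n steps the width is (b−a)/2^n; need (b−a)/2^n ≤ 1e-4.
So n ≥ log₂(0.763000/1e-4) = log₂(7630.0000) ≈ 12.8975.
Hence n = 13.

13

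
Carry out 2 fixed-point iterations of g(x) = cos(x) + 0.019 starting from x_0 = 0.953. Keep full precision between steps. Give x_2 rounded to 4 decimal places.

x_1 = g(0.953000) = 0.598240
x_2 = g(0.598240) = 0.845328

0.8453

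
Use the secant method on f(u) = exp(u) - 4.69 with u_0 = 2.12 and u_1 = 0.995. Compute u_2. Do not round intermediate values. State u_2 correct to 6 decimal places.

1.391955

f(u_0) = 3.641137, f(u_1) = -1.985276
u_2 = 0.995000 - (-1.985276)·(0.995000 - 2.120000)/(-1.985276 - (3.641137)) = 1.391955; f(u_2) = -0.667292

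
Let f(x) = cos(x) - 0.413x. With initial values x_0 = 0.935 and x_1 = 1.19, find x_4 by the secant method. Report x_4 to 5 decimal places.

Secant update: x_(k+1) = x_k − f(x_k)·(x_k − x_(k-1))/(f(x_k) − f(x_(k-1))).
f(x_0) = 0.207663, f(x_1) = -0.119810
x_2 = 1.190000 - (-0.119810)·(1.190000 - 0.935000)/(-0.119810 - (0.207663)) = 1.096705; f(x_2) = 0.003591
x_3 = 1.096705 - (0.003591)·(1.096705 - 1.190000)/(0.003591 - (-0.119810)) = 1.099420; f(x_3) = 0.000053
x_4 = 1.099420 - (0.000053)·(1.099420 - 1.096705)/(0.000053 - (0.003591)) = 1.099460; f(x_4) = -0.000000

1.09946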